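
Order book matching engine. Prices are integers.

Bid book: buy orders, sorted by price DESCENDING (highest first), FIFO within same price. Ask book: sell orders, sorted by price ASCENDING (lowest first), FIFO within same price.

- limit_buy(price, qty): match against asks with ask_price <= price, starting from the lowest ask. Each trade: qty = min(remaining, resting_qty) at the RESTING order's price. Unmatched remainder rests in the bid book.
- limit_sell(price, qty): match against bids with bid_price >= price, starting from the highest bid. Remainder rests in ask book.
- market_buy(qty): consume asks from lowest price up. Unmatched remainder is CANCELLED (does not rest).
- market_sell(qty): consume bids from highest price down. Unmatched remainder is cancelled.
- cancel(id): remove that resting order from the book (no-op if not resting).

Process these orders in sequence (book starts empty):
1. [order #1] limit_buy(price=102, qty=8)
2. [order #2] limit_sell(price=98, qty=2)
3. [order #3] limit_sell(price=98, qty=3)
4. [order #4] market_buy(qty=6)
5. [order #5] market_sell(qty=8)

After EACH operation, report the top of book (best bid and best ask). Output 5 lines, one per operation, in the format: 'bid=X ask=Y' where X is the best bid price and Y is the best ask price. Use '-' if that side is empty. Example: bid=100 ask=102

Answer: bid=102 ask=-
bid=102 ask=-
bid=102 ask=-
bid=102 ask=-
bid=- ask=-

Derivation:
After op 1 [order #1] limit_buy(price=102, qty=8): fills=none; bids=[#1:8@102] asks=[-]
After op 2 [order #2] limit_sell(price=98, qty=2): fills=#1x#2:2@102; bids=[#1:6@102] asks=[-]
After op 3 [order #3] limit_sell(price=98, qty=3): fills=#1x#3:3@102; bids=[#1:3@102] asks=[-]
After op 4 [order #4] market_buy(qty=6): fills=none; bids=[#1:3@102] asks=[-]
After op 5 [order #5] market_sell(qty=8): fills=#1x#5:3@102; bids=[-] asks=[-]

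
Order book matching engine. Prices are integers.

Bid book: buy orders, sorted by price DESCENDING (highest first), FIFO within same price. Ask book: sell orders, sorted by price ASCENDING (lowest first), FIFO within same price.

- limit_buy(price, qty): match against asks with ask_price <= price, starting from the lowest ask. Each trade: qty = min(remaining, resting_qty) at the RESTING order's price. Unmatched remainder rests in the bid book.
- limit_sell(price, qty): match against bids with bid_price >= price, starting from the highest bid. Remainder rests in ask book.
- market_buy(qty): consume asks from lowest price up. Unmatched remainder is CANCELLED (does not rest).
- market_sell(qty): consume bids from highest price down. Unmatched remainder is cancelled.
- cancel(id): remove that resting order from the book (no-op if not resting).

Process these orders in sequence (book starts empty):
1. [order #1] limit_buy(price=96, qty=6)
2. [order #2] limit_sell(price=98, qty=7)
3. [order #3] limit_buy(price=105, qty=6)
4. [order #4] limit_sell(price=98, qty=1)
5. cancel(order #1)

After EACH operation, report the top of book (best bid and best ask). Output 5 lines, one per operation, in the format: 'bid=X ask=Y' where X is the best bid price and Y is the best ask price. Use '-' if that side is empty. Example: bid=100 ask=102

Answer: bid=96 ask=-
bid=96 ask=98
bid=96 ask=98
bid=96 ask=98
bid=- ask=98

Derivation:
After op 1 [order #1] limit_buy(price=96, qty=6): fills=none; bids=[#1:6@96] asks=[-]
After op 2 [order #2] limit_sell(price=98, qty=7): fills=none; bids=[#1:6@96] asks=[#2:7@98]
After op 3 [order #3] limit_buy(price=105, qty=6): fills=#3x#2:6@98; bids=[#1:6@96] asks=[#2:1@98]
After op 4 [order #4] limit_sell(price=98, qty=1): fills=none; bids=[#1:6@96] asks=[#2:1@98 #4:1@98]
After op 5 cancel(order #1): fills=none; bids=[-] asks=[#2:1@98 #4:1@98]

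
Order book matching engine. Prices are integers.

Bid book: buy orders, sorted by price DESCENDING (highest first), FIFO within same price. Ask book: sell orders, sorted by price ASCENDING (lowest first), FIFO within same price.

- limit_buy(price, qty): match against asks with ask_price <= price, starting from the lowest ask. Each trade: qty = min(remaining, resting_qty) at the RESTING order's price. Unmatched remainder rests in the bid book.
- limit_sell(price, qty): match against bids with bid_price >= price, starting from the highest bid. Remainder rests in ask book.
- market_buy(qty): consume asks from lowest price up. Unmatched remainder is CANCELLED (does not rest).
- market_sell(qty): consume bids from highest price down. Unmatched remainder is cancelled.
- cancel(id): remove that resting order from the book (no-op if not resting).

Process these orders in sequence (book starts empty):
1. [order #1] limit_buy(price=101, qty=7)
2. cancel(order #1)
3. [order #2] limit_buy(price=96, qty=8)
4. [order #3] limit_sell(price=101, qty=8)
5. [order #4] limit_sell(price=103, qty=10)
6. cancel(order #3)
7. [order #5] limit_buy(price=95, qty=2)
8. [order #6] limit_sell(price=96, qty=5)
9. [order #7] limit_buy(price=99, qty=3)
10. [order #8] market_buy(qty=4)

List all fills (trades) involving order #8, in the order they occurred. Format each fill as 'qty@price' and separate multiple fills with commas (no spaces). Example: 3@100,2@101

Answer: 4@103

Derivation:
After op 1 [order #1] limit_buy(price=101, qty=7): fills=none; bids=[#1:7@101] asks=[-]
After op 2 cancel(order #1): fills=none; bids=[-] asks=[-]
After op 3 [order #2] limit_buy(price=96, qty=8): fills=none; bids=[#2:8@96] asks=[-]
After op 4 [order #3] limit_sell(price=101, qty=8): fills=none; bids=[#2:8@96] asks=[#3:8@101]
After op 5 [order #4] limit_sell(price=103, qty=10): fills=none; bids=[#2:8@96] asks=[#3:8@101 #4:10@103]
After op 6 cancel(order #3): fills=none; bids=[#2:8@96] asks=[#4:10@103]
After op 7 [order #5] limit_buy(price=95, qty=2): fills=none; bids=[#2:8@96 #5:2@95] asks=[#4:10@103]
After op 8 [order #6] limit_sell(price=96, qty=5): fills=#2x#6:5@96; bids=[#2:3@96 #5:2@95] asks=[#4:10@103]
After op 9 [order #7] limit_buy(price=99, qty=3): fills=none; bids=[#7:3@99 #2:3@96 #5:2@95] asks=[#4:10@103]
After op 10 [order #8] market_buy(qty=4): fills=#8x#4:4@103; bids=[#7:3@99 #2:3@96 #5:2@95] asks=[#4:6@103]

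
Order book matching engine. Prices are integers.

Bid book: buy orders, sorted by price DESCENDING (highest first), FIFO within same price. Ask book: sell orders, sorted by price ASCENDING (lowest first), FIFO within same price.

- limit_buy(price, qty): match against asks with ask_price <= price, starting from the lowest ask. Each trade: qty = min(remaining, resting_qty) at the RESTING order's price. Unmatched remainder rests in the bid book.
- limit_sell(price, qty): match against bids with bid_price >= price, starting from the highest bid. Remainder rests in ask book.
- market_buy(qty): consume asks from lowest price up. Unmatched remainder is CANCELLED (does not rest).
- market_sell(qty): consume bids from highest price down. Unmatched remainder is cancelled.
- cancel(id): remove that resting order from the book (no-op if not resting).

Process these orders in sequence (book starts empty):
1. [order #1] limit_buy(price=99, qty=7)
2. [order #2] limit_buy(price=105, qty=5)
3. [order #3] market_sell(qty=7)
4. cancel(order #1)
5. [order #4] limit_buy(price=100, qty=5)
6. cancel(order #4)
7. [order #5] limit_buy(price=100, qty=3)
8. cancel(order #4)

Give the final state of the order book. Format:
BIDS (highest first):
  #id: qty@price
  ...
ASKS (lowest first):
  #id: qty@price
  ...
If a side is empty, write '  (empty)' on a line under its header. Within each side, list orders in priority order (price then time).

Answer: BIDS (highest first):
  #5: 3@100
ASKS (lowest first):
  (empty)

Derivation:
After op 1 [order #1] limit_buy(price=99, qty=7): fills=none; bids=[#1:7@99] asks=[-]
After op 2 [order #2] limit_buy(price=105, qty=5): fills=none; bids=[#2:5@105 #1:7@99] asks=[-]
After op 3 [order #3] market_sell(qty=7): fills=#2x#3:5@105 #1x#3:2@99; bids=[#1:5@99] asks=[-]
After op 4 cancel(order #1): fills=none; bids=[-] asks=[-]
After op 5 [order #4] limit_buy(price=100, qty=5): fills=none; bids=[#4:5@100] asks=[-]
After op 6 cancel(order #4): fills=none; bids=[-] asks=[-]
After op 7 [order #5] limit_buy(price=100, qty=3): fills=none; bids=[#5:3@100] asks=[-]
After op 8 cancel(order #4): fills=none; bids=[#5:3@100] asks=[-]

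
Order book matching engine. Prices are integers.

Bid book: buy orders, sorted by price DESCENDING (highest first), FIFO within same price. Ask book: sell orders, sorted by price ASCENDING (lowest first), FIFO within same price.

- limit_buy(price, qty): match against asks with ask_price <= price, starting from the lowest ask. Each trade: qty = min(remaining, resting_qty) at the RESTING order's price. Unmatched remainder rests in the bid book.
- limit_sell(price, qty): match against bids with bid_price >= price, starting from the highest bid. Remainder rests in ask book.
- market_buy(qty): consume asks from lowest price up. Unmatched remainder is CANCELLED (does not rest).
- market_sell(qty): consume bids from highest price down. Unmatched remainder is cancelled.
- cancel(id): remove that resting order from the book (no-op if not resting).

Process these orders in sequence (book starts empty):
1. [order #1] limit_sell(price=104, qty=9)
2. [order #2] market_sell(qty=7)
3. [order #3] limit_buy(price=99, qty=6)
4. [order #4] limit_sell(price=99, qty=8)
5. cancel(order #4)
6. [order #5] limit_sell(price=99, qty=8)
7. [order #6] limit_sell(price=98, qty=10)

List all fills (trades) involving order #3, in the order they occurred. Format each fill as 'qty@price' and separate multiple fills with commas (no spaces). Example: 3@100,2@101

Answer: 6@99

Derivation:
After op 1 [order #1] limit_sell(price=104, qty=9): fills=none; bids=[-] asks=[#1:9@104]
After op 2 [order #2] market_sell(qty=7): fills=none; bids=[-] asks=[#1:9@104]
After op 3 [order #3] limit_buy(price=99, qty=6): fills=none; bids=[#3:6@99] asks=[#1:9@104]
After op 4 [order #4] limit_sell(price=99, qty=8): fills=#3x#4:6@99; bids=[-] asks=[#4:2@99 #1:9@104]
After op 5 cancel(order #4): fills=none; bids=[-] asks=[#1:9@104]
After op 6 [order #5] limit_sell(price=99, qty=8): fills=none; bids=[-] asks=[#5:8@99 #1:9@104]
After op 7 [order #6] limit_sell(price=98, qty=10): fills=none; bids=[-] asks=[#6:10@98 #5:8@99 #1:9@104]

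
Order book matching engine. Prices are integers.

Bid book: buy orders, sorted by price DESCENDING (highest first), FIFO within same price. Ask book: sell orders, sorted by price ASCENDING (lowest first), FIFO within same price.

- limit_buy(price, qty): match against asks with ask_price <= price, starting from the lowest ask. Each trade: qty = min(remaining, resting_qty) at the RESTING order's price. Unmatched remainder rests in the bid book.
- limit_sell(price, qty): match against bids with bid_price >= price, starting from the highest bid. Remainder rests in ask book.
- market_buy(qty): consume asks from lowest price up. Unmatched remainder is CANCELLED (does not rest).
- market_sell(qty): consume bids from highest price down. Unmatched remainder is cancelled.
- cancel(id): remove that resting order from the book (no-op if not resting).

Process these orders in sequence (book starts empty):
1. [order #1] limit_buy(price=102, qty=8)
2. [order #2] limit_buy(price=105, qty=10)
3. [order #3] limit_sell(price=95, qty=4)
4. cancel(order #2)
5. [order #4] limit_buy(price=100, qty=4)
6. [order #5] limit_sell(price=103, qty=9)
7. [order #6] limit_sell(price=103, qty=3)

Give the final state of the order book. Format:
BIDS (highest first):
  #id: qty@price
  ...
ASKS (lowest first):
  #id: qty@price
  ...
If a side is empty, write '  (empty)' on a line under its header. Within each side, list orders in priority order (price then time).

After op 1 [order #1] limit_buy(price=102, qty=8): fills=none; bids=[#1:8@102] asks=[-]
After op 2 [order #2] limit_buy(price=105, qty=10): fills=none; bids=[#2:10@105 #1:8@102] asks=[-]
After op 3 [order #3] limit_sell(price=95, qty=4): fills=#2x#3:4@105; bids=[#2:6@105 #1:8@102] asks=[-]
After op 4 cancel(order #2): fills=none; bids=[#1:8@102] asks=[-]
After op 5 [order #4] limit_buy(price=100, qty=4): fills=none; bids=[#1:8@102 #4:4@100] asks=[-]
After op 6 [order #5] limit_sell(price=103, qty=9): fills=none; bids=[#1:8@102 #4:4@100] asks=[#5:9@103]
After op 7 [order #6] limit_sell(price=103, qty=3): fills=none; bids=[#1:8@102 #4:4@100] asks=[#5:9@103 #6:3@103]

Answer: BIDS (highest first):
  #1: 8@102
  #4: 4@100
ASKS (lowest first):
  #5: 9@103
  #6: 3@103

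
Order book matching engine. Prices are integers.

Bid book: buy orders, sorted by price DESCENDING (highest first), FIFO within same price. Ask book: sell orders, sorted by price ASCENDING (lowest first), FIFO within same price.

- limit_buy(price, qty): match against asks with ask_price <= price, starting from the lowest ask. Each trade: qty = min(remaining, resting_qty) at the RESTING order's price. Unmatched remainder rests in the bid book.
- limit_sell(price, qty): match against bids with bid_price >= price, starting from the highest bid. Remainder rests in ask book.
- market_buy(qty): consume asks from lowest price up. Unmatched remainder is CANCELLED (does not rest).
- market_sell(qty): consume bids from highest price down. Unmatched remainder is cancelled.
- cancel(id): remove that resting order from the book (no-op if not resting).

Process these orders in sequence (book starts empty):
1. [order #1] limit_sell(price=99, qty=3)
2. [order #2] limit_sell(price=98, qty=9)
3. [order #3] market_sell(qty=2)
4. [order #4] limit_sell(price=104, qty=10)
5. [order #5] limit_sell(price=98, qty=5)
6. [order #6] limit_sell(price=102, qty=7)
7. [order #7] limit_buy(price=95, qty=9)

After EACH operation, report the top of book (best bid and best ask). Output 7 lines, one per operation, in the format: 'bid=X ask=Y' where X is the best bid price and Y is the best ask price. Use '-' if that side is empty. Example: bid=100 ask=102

Answer: bid=- ask=99
bid=- ask=98
bid=- ask=98
bid=- ask=98
bid=- ask=98
bid=- ask=98
bid=95 ask=98

Derivation:
After op 1 [order #1] limit_sell(price=99, qty=3): fills=none; bids=[-] asks=[#1:3@99]
After op 2 [order #2] limit_sell(price=98, qty=9): fills=none; bids=[-] asks=[#2:9@98 #1:3@99]
After op 3 [order #3] market_sell(qty=2): fills=none; bids=[-] asks=[#2:9@98 #1:3@99]
After op 4 [order #4] limit_sell(price=104, qty=10): fills=none; bids=[-] asks=[#2:9@98 #1:3@99 #4:10@104]
After op 5 [order #5] limit_sell(price=98, qty=5): fills=none; bids=[-] asks=[#2:9@98 #5:5@98 #1:3@99 #4:10@104]
After op 6 [order #6] limit_sell(price=102, qty=7): fills=none; bids=[-] asks=[#2:9@98 #5:5@98 #1:3@99 #6:7@102 #4:10@104]
After op 7 [order #7] limit_buy(price=95, qty=9): fills=none; bids=[#7:9@95] asks=[#2:9@98 #5:5@98 #1:3@99 #6:7@102 #4:10@104]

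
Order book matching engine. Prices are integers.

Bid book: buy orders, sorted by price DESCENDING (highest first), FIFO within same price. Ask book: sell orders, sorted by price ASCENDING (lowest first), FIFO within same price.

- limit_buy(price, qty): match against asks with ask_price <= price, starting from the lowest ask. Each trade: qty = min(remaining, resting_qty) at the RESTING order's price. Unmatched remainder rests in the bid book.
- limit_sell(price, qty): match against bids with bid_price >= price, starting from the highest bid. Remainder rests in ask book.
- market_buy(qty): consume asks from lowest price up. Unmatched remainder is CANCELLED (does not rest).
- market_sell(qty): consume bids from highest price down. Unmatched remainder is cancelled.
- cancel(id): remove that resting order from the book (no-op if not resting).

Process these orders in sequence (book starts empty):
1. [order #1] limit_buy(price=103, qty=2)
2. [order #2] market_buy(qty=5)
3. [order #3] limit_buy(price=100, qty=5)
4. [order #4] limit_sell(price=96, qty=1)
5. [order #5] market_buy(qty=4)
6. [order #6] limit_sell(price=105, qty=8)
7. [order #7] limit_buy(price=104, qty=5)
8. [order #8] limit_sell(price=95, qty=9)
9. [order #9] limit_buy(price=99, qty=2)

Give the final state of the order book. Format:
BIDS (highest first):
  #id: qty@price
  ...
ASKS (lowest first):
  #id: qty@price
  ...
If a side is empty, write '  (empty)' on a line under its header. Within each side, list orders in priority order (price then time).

Answer: BIDS (highest first):
  #3: 2@100
  #9: 2@99
ASKS (lowest first):
  #6: 8@105

Derivation:
After op 1 [order #1] limit_buy(price=103, qty=2): fills=none; bids=[#1:2@103] asks=[-]
After op 2 [order #2] market_buy(qty=5): fills=none; bids=[#1:2@103] asks=[-]
After op 3 [order #3] limit_buy(price=100, qty=5): fills=none; bids=[#1:2@103 #3:5@100] asks=[-]
After op 4 [order #4] limit_sell(price=96, qty=1): fills=#1x#4:1@103; bids=[#1:1@103 #3:5@100] asks=[-]
After op 5 [order #5] market_buy(qty=4): fills=none; bids=[#1:1@103 #3:5@100] asks=[-]
After op 6 [order #6] limit_sell(price=105, qty=8): fills=none; bids=[#1:1@103 #3:5@100] asks=[#6:8@105]
After op 7 [order #7] limit_buy(price=104, qty=5): fills=none; bids=[#7:5@104 #1:1@103 #3:5@100] asks=[#6:8@105]
After op 8 [order #8] limit_sell(price=95, qty=9): fills=#7x#8:5@104 #1x#8:1@103 #3x#8:3@100; bids=[#3:2@100] asks=[#6:8@105]
After op 9 [order #9] limit_buy(price=99, qty=2): fills=none; bids=[#3:2@100 #9:2@99] asks=[#6:8@105]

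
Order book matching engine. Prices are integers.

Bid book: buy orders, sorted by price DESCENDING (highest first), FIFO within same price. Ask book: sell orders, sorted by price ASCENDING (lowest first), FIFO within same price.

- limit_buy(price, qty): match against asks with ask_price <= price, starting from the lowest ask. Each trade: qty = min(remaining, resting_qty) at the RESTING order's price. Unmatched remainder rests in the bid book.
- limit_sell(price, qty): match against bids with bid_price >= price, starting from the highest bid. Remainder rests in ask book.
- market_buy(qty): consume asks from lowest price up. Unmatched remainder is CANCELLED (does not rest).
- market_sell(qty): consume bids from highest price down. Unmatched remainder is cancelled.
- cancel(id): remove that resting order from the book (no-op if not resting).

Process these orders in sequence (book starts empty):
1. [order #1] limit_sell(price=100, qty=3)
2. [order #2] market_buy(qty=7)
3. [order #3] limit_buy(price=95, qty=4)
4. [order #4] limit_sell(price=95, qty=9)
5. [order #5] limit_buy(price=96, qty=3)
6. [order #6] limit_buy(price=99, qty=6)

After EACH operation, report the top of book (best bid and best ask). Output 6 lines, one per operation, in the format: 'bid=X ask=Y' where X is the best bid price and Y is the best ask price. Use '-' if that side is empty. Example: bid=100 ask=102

After op 1 [order #1] limit_sell(price=100, qty=3): fills=none; bids=[-] asks=[#1:3@100]
After op 2 [order #2] market_buy(qty=7): fills=#2x#1:3@100; bids=[-] asks=[-]
After op 3 [order #3] limit_buy(price=95, qty=4): fills=none; bids=[#3:4@95] asks=[-]
After op 4 [order #4] limit_sell(price=95, qty=9): fills=#3x#4:4@95; bids=[-] asks=[#4:5@95]
After op 5 [order #5] limit_buy(price=96, qty=3): fills=#5x#4:3@95; bids=[-] asks=[#4:2@95]
After op 6 [order #6] limit_buy(price=99, qty=6): fills=#6x#4:2@95; bids=[#6:4@99] asks=[-]

Answer: bid=- ask=100
bid=- ask=-
bid=95 ask=-
bid=- ask=95
bid=- ask=95
bid=99 ask=-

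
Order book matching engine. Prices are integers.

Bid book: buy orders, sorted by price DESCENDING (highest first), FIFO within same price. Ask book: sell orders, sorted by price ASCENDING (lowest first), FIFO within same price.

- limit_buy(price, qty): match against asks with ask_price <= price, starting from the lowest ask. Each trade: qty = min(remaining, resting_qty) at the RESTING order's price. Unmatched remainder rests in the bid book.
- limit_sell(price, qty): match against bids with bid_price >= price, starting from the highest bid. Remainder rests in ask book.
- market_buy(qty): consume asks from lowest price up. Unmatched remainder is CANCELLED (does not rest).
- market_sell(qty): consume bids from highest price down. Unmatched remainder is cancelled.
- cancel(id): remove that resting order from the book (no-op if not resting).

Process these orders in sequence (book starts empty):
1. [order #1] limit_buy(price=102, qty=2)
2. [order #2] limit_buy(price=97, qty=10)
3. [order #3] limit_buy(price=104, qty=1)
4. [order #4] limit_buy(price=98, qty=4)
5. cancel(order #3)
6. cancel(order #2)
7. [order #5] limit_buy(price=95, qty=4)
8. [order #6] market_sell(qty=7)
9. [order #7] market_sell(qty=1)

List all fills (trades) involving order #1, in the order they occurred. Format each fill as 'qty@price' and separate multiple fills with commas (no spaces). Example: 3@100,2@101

Answer: 2@102

Derivation:
After op 1 [order #1] limit_buy(price=102, qty=2): fills=none; bids=[#1:2@102] asks=[-]
After op 2 [order #2] limit_buy(price=97, qty=10): fills=none; bids=[#1:2@102 #2:10@97] asks=[-]
After op 3 [order #3] limit_buy(price=104, qty=1): fills=none; bids=[#3:1@104 #1:2@102 #2:10@97] asks=[-]
After op 4 [order #4] limit_buy(price=98, qty=4): fills=none; bids=[#3:1@104 #1:2@102 #4:4@98 #2:10@97] asks=[-]
After op 5 cancel(order #3): fills=none; bids=[#1:2@102 #4:4@98 #2:10@97] asks=[-]
After op 6 cancel(order #2): fills=none; bids=[#1:2@102 #4:4@98] asks=[-]
After op 7 [order #5] limit_buy(price=95, qty=4): fills=none; bids=[#1:2@102 #4:4@98 #5:4@95] asks=[-]
After op 8 [order #6] market_sell(qty=7): fills=#1x#6:2@102 #4x#6:4@98 #5x#6:1@95; bids=[#5:3@95] asks=[-]
After op 9 [order #7] market_sell(qty=1): fills=#5x#7:1@95; bids=[#5:2@95] asks=[-]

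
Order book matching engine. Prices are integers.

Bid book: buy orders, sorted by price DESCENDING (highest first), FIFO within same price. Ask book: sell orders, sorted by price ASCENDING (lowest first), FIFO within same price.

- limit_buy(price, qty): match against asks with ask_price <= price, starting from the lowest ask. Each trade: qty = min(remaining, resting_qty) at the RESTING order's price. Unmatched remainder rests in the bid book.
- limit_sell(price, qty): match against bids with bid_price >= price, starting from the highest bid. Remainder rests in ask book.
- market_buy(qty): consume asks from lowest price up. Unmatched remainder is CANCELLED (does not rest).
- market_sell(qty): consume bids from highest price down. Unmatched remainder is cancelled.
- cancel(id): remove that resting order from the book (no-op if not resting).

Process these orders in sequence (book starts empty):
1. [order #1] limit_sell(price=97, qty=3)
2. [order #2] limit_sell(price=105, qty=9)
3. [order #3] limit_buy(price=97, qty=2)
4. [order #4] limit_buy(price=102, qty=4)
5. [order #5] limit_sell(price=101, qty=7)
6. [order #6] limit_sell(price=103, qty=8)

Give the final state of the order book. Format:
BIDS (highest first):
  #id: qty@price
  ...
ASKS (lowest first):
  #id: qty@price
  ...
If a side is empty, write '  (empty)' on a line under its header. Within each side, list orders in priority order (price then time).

Answer: BIDS (highest first):
  (empty)
ASKS (lowest first):
  #5: 4@101
  #6: 8@103
  #2: 9@105

Derivation:
After op 1 [order #1] limit_sell(price=97, qty=3): fills=none; bids=[-] asks=[#1:3@97]
After op 2 [order #2] limit_sell(price=105, qty=9): fills=none; bids=[-] asks=[#1:3@97 #2:9@105]
After op 3 [order #3] limit_buy(price=97, qty=2): fills=#3x#1:2@97; bids=[-] asks=[#1:1@97 #2:9@105]
After op 4 [order #4] limit_buy(price=102, qty=4): fills=#4x#1:1@97; bids=[#4:3@102] asks=[#2:9@105]
After op 5 [order #5] limit_sell(price=101, qty=7): fills=#4x#5:3@102; bids=[-] asks=[#5:4@101 #2:9@105]
After op 6 [order #6] limit_sell(price=103, qty=8): fills=none; bids=[-] asks=[#5:4@101 #6:8@103 #2:9@105]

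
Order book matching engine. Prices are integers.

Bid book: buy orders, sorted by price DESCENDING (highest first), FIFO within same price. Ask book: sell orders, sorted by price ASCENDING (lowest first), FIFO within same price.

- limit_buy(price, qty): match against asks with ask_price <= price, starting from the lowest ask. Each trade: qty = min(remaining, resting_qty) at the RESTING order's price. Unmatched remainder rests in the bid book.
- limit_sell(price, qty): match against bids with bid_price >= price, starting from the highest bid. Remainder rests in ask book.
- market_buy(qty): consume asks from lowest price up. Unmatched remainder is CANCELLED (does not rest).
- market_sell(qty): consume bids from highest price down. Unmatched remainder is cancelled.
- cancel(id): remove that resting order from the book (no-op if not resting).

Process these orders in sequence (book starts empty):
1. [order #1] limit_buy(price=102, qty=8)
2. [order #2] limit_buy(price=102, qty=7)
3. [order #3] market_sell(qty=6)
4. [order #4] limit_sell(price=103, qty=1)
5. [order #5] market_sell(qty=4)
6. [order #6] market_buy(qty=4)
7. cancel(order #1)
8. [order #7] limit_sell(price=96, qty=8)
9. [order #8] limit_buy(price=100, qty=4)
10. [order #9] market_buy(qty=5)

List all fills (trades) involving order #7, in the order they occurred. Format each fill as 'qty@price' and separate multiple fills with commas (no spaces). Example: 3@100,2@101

After op 1 [order #1] limit_buy(price=102, qty=8): fills=none; bids=[#1:8@102] asks=[-]
After op 2 [order #2] limit_buy(price=102, qty=7): fills=none; bids=[#1:8@102 #2:7@102] asks=[-]
After op 3 [order #3] market_sell(qty=6): fills=#1x#3:6@102; bids=[#1:2@102 #2:7@102] asks=[-]
After op 4 [order #4] limit_sell(price=103, qty=1): fills=none; bids=[#1:2@102 #2:7@102] asks=[#4:1@103]
After op 5 [order #5] market_sell(qty=4): fills=#1x#5:2@102 #2x#5:2@102; bids=[#2:5@102] asks=[#4:1@103]
After op 6 [order #6] market_buy(qty=4): fills=#6x#4:1@103; bids=[#2:5@102] asks=[-]
After op 7 cancel(order #1): fills=none; bids=[#2:5@102] asks=[-]
After op 8 [order #7] limit_sell(price=96, qty=8): fills=#2x#7:5@102; bids=[-] asks=[#7:3@96]
After op 9 [order #8] limit_buy(price=100, qty=4): fills=#8x#7:3@96; bids=[#8:1@100] asks=[-]
After op 10 [order #9] market_buy(qty=5): fills=none; bids=[#8:1@100] asks=[-]

Answer: 5@102,3@96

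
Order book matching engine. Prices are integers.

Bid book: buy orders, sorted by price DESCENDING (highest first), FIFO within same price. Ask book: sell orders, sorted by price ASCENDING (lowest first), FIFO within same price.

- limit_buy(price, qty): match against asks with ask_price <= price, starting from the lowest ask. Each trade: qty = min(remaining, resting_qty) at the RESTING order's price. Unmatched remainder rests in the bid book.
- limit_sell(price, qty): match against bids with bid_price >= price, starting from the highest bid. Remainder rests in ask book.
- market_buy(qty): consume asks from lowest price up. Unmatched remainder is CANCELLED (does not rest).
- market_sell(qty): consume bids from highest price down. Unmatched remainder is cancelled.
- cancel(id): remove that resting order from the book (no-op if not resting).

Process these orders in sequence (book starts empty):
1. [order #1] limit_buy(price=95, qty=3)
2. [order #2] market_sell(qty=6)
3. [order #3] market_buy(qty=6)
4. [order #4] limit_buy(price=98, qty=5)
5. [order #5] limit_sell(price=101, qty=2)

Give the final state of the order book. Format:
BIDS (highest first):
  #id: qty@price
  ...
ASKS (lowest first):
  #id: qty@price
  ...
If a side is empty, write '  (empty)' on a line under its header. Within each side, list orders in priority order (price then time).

Answer: BIDS (highest first):
  #4: 5@98
ASKS (lowest first):
  #5: 2@101

Derivation:
After op 1 [order #1] limit_buy(price=95, qty=3): fills=none; bids=[#1:3@95] asks=[-]
After op 2 [order #2] market_sell(qty=6): fills=#1x#2:3@95; bids=[-] asks=[-]
After op 3 [order #3] market_buy(qty=6): fills=none; bids=[-] asks=[-]
After op 4 [order #4] limit_buy(price=98, qty=5): fills=none; bids=[#4:5@98] asks=[-]
After op 5 [order #5] limit_sell(price=101, qty=2): fills=none; bids=[#4:5@98] asks=[#5:2@101]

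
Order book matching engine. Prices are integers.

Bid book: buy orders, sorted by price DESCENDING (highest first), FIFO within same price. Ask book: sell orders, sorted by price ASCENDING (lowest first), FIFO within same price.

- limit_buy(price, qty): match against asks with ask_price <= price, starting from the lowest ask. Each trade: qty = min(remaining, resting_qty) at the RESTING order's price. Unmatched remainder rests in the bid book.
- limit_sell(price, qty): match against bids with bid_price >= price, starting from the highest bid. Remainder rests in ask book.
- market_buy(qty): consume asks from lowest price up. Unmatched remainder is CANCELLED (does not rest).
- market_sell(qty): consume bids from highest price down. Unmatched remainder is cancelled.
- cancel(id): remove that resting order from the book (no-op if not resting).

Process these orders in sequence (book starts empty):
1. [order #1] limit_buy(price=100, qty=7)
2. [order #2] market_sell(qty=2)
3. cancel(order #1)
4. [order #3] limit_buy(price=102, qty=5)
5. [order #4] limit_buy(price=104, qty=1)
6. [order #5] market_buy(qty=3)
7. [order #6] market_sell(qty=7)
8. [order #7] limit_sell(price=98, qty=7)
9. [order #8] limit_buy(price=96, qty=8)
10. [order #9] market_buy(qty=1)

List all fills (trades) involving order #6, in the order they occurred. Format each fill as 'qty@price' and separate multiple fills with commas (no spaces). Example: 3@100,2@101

Answer: 1@104,5@102

Derivation:
After op 1 [order #1] limit_buy(price=100, qty=7): fills=none; bids=[#1:7@100] asks=[-]
After op 2 [order #2] market_sell(qty=2): fills=#1x#2:2@100; bids=[#1:5@100] asks=[-]
After op 3 cancel(order #1): fills=none; bids=[-] asks=[-]
After op 4 [order #3] limit_buy(price=102, qty=5): fills=none; bids=[#3:5@102] asks=[-]
After op 5 [order #4] limit_buy(price=104, qty=1): fills=none; bids=[#4:1@104 #3:5@102] asks=[-]
After op 6 [order #5] market_buy(qty=3): fills=none; bids=[#4:1@104 #3:5@102] asks=[-]
After op 7 [order #6] market_sell(qty=7): fills=#4x#6:1@104 #3x#6:5@102; bids=[-] asks=[-]
After op 8 [order #7] limit_sell(price=98, qty=7): fills=none; bids=[-] asks=[#7:7@98]
After op 9 [order #8] limit_buy(price=96, qty=8): fills=none; bids=[#8:8@96] asks=[#7:7@98]
After op 10 [order #9] market_buy(qty=1): fills=#9x#7:1@98; bids=[#8:8@96] asks=[#7:6@98]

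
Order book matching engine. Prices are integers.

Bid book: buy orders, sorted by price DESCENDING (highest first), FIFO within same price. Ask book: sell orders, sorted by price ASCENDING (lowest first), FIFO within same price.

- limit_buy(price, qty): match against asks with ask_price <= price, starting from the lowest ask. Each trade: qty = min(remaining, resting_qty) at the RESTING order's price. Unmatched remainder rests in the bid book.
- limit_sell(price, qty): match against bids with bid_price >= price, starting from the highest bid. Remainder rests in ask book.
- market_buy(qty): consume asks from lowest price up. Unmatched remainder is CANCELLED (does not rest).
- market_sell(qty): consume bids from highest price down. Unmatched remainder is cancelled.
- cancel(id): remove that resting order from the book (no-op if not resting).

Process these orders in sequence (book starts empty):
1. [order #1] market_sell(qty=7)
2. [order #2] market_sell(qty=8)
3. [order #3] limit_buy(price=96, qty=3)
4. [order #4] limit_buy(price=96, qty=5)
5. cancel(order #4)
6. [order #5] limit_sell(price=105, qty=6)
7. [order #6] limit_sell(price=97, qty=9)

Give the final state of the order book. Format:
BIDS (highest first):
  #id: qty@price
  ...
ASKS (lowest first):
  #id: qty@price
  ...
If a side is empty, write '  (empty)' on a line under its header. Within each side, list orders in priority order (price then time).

After op 1 [order #1] market_sell(qty=7): fills=none; bids=[-] asks=[-]
After op 2 [order #2] market_sell(qty=8): fills=none; bids=[-] asks=[-]
After op 3 [order #3] limit_buy(price=96, qty=3): fills=none; bids=[#3:3@96] asks=[-]
After op 4 [order #4] limit_buy(price=96, qty=5): fills=none; bids=[#3:3@96 #4:5@96] asks=[-]
After op 5 cancel(order #4): fills=none; bids=[#3:3@96] asks=[-]
After op 6 [order #5] limit_sell(price=105, qty=6): fills=none; bids=[#3:3@96] asks=[#5:6@105]
After op 7 [order #6] limit_sell(price=97, qty=9): fills=none; bids=[#3:3@96] asks=[#6:9@97 #5:6@105]

Answer: BIDS (highest first):
  #3: 3@96
ASKS (lowest first):
  #6: 9@97
  #5: 6@105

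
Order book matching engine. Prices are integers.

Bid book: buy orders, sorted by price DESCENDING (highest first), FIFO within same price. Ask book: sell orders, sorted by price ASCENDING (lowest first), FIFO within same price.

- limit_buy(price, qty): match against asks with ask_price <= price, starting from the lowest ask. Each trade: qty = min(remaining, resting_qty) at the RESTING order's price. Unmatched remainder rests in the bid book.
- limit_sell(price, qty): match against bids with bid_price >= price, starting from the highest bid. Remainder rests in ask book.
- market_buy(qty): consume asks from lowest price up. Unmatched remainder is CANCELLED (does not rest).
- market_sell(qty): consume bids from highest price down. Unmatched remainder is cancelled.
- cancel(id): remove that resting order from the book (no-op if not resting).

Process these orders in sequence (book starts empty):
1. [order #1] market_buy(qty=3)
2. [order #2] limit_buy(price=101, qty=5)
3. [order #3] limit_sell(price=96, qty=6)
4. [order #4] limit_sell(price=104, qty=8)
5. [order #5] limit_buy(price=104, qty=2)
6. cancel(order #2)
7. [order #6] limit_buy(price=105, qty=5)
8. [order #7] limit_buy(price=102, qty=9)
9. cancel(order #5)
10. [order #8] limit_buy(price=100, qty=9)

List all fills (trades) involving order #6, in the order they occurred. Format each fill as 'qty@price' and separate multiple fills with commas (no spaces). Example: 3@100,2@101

After op 1 [order #1] market_buy(qty=3): fills=none; bids=[-] asks=[-]
After op 2 [order #2] limit_buy(price=101, qty=5): fills=none; bids=[#2:5@101] asks=[-]
After op 3 [order #3] limit_sell(price=96, qty=6): fills=#2x#3:5@101; bids=[-] asks=[#3:1@96]
After op 4 [order #4] limit_sell(price=104, qty=8): fills=none; bids=[-] asks=[#3:1@96 #4:8@104]
After op 5 [order #5] limit_buy(price=104, qty=2): fills=#5x#3:1@96 #5x#4:1@104; bids=[-] asks=[#4:7@104]
After op 6 cancel(order #2): fills=none; bids=[-] asks=[#4:7@104]
After op 7 [order #6] limit_buy(price=105, qty=5): fills=#6x#4:5@104; bids=[-] asks=[#4:2@104]
After op 8 [order #7] limit_buy(price=102, qty=9): fills=none; bids=[#7:9@102] asks=[#4:2@104]
After op 9 cancel(order #5): fills=none; bids=[#7:9@102] asks=[#4:2@104]
After op 10 [order #8] limit_buy(price=100, qty=9): fills=none; bids=[#7:9@102 #8:9@100] asks=[#4:2@104]

Answer: 5@104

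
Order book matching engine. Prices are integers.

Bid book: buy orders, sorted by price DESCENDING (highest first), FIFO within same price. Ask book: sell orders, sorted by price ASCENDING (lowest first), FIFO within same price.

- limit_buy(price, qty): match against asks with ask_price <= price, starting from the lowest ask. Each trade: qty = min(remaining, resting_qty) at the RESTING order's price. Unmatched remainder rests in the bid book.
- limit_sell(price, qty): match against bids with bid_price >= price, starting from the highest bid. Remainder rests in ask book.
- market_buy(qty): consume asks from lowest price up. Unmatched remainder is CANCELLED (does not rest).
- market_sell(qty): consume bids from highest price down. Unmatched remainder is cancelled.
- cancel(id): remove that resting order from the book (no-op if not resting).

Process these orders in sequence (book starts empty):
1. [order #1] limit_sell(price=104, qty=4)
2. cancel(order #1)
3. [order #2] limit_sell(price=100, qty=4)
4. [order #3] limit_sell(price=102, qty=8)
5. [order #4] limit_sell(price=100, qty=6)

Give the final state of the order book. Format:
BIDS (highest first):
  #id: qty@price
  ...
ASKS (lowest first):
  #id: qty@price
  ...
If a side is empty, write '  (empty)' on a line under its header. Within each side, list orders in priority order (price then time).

Answer: BIDS (highest first):
  (empty)
ASKS (lowest first):
  #2: 4@100
  #4: 6@100
  #3: 8@102

Derivation:
After op 1 [order #1] limit_sell(price=104, qty=4): fills=none; bids=[-] asks=[#1:4@104]
After op 2 cancel(order #1): fills=none; bids=[-] asks=[-]
After op 3 [order #2] limit_sell(price=100, qty=4): fills=none; bids=[-] asks=[#2:4@100]
After op 4 [order #3] limit_sell(price=102, qty=8): fills=none; bids=[-] asks=[#2:4@100 #3:8@102]
After op 5 [order #4] limit_sell(price=100, qty=6): fills=none; bids=[-] asks=[#2:4@100 #4:6@100 #3:8@102]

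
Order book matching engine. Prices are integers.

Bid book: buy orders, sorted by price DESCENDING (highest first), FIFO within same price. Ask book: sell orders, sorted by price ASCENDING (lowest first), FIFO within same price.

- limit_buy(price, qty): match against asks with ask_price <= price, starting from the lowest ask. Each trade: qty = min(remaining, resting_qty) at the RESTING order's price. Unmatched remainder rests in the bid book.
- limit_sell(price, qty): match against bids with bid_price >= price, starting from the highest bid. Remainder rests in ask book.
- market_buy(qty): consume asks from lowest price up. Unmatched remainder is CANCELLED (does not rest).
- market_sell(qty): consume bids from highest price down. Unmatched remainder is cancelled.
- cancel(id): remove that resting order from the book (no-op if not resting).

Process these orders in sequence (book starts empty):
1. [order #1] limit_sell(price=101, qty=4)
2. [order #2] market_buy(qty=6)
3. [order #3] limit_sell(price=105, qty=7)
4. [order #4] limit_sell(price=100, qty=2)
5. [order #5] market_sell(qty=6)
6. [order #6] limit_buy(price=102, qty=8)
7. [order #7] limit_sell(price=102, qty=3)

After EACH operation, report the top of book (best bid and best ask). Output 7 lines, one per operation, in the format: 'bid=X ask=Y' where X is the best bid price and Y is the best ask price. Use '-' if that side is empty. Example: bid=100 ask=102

Answer: bid=- ask=101
bid=- ask=-
bid=- ask=105
bid=- ask=100
bid=- ask=100
bid=102 ask=105
bid=102 ask=105

Derivation:
After op 1 [order #1] limit_sell(price=101, qty=4): fills=none; bids=[-] asks=[#1:4@101]
After op 2 [order #2] market_buy(qty=6): fills=#2x#1:4@101; bids=[-] asks=[-]
After op 3 [order #3] limit_sell(price=105, qty=7): fills=none; bids=[-] asks=[#3:7@105]
After op 4 [order #4] limit_sell(price=100, qty=2): fills=none; bids=[-] asks=[#4:2@100 #3:7@105]
After op 5 [order #5] market_sell(qty=6): fills=none; bids=[-] asks=[#4:2@100 #3:7@105]
After op 6 [order #6] limit_buy(price=102, qty=8): fills=#6x#4:2@100; bids=[#6:6@102] asks=[#3:7@105]
After op 7 [order #7] limit_sell(price=102, qty=3): fills=#6x#7:3@102; bids=[#6:3@102] asks=[#3:7@105]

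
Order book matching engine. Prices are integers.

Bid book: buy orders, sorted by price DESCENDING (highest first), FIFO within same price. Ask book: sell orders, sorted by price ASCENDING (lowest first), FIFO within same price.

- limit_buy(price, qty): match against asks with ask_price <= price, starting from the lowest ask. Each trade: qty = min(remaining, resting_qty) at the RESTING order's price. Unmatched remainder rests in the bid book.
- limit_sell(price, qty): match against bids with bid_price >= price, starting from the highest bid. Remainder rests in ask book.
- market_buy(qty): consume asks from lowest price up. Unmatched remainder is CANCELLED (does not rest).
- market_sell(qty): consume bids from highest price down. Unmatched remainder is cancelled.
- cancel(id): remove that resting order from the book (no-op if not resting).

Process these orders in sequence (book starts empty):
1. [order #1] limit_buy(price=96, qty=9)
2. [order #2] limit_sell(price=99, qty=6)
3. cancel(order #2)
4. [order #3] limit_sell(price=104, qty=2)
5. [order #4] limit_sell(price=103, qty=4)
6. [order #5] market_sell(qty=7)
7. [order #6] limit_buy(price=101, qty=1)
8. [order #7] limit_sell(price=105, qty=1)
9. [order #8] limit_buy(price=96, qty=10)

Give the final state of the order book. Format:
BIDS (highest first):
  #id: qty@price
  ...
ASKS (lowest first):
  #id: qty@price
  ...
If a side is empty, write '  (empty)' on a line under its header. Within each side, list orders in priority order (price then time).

After op 1 [order #1] limit_buy(price=96, qty=9): fills=none; bids=[#1:9@96] asks=[-]
After op 2 [order #2] limit_sell(price=99, qty=6): fills=none; bids=[#1:9@96] asks=[#2:6@99]
After op 3 cancel(order #2): fills=none; bids=[#1:9@96] asks=[-]
After op 4 [order #3] limit_sell(price=104, qty=2): fills=none; bids=[#1:9@96] asks=[#3:2@104]
After op 5 [order #4] limit_sell(price=103, qty=4): fills=none; bids=[#1:9@96] asks=[#4:4@103 #3:2@104]
After op 6 [order #5] market_sell(qty=7): fills=#1x#5:7@96; bids=[#1:2@96] asks=[#4:4@103 #3:2@104]
After op 7 [order #6] limit_buy(price=101, qty=1): fills=none; bids=[#6:1@101 #1:2@96] asks=[#4:4@103 #3:2@104]
After op 8 [order #7] limit_sell(price=105, qty=1): fills=none; bids=[#6:1@101 #1:2@96] asks=[#4:4@103 #3:2@104 #7:1@105]
After op 9 [order #8] limit_buy(price=96, qty=10): fills=none; bids=[#6:1@101 #1:2@96 #8:10@96] asks=[#4:4@103 #3:2@104 #7:1@105]

Answer: BIDS (highest first):
  #6: 1@101
  #1: 2@96
  #8: 10@96
ASKS (lowest first):
  #4: 4@103
  #3: 2@104
  #7: 1@105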